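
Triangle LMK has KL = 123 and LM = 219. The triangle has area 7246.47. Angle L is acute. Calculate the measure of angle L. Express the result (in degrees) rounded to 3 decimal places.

From area = ½·KL·LM·sin L, we get sin L = 2·area/(KL·LM) ≈ 0.53803.
Taking the acute solution, ∠L ≈ 32.55°.

32.550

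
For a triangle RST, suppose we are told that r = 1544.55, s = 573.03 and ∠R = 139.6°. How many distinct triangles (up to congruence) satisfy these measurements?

s·sin R = 573.03·sin(139.6°) ≈ 371.4.
Since ∠R is not acute, a triangle exists only if r > s; here r > s, so there is exactly one triangle.

1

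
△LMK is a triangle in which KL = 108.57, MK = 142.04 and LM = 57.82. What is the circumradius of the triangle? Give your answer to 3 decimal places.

R ≈ 77.556

By the law of cosines, cos L = (KL² + LM² − MK²) / (2·KL·LM) ≈ -0.40181, so ∠L ≈ 1.984 rad.
Circumradius = MK/(2 sin L) ≈ 77.556.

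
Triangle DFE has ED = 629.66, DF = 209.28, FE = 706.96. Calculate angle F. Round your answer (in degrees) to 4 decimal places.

∠F ≈ 60.1862°

By the law of cosines, cos F = (DF² + FE² − ED²) / (2·DF·FE) ≈ 0.49718, so ∠F ≈ 60.19°.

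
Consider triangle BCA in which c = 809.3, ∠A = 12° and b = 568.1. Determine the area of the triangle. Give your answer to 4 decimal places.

area ≈ 47795.0857

Area = ½·b·c·sin A ≈ 47795.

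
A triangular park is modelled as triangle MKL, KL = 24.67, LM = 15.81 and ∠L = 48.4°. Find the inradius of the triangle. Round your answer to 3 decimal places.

4.949

By the law of cosines, MK² = KL² + LM² − 2·KL·LM·cos L = 340.66, so MK ≈ 18.457.
Area = ½·KL·LM·sin L ≈ 145.83.
Semiperimeter s = (24.67+15.81+18.457)/2 = 29.468.
Inradius = area/s = 145.83/29.468 ≈ 4.9488.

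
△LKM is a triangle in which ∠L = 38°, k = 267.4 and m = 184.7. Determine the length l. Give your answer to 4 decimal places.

166.6705

By the law of cosines, l² = k² + m² − 2·k·m·cos L = 27779, so l ≈ 166.67.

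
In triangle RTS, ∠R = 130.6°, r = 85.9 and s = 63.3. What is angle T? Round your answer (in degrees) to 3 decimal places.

∠T ≈ 15.378°

Law of sines: sin S = s·sin R/r ≈ 0.55951.
Since r ≥ s, only the acute value applies: ∠S ≈ 34.02°.
Then ∠T = 180° − ∠R − ∠S ≈ 15.38°.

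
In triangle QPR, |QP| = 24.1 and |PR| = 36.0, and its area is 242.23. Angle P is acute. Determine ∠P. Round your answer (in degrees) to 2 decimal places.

∠P ≈ 33.94°

From area = ½·|QP|·|PR|·sin P, we get sin P = 2·area/(|QP|·|PR|) ≈ 0.55839.
Taking the acute solution, ∠P ≈ 33.94°.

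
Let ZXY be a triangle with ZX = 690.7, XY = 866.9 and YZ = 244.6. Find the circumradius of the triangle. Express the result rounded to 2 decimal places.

R ≈ 561.20

By the law of cosines, cos Z = (YZ² + ZX² − XY²) / (2·YZ·ZX) ≈ -0.63518, so ∠Z ≈ 129.43°.
Circumradius = XY/(2 sin Z) ≈ 561.2.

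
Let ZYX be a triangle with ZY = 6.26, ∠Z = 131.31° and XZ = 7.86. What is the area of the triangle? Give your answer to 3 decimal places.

Area = ½·XZ·ZY·sin Z ≈ 18.48.

area ≈ 18.480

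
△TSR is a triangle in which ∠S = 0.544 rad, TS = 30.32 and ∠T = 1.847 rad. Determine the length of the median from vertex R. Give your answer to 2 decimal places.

The third angle is ∠R = π − ∠T − ∠S = 0.751 rad.
Law of sines: SR = TS·sin T/sin R ≈ 42.768.
Law of sines: RT = TS·sin S/sin R ≈ 23.007.
Median from R: ½√(2·SR² + 2·RT² − TS²) ≈ 30.812.

m_R ≈ 30.81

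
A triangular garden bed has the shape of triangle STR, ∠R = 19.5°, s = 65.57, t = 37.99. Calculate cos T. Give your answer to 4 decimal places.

0.9200

By the law of cosines, r² = s² + t² − 2·s·t·cos R = 1046.4, so r ≈ 32.348.
Law of cosines again: cos T = (r² + s² − t²)/(2·r·s) ≈ 0.91996, so ∠T ≈ 23.08°.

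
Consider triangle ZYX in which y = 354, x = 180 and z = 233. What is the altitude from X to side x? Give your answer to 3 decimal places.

Semiperimeter s = (233 + 354 + 180)/2 = 383.5.
Heron's formula: area = √(383.5·150.5·29.5·203.5) ≈ 18614.
The altitude from X has length 2·area/x ≈ 206.82.

h_X ≈ 206.824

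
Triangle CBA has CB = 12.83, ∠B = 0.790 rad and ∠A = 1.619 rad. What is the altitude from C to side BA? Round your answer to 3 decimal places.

h_C ≈ 9.114

The third angle is ∠C = π − ∠B − ∠A = 0.733 rad.
Law of sines: BA = CB·sin C/sin A ≈ 8.5907.
Law of sines: AC = CB·sin B/sin A ≈ 9.1244.
Area = ½·CB·BA·sin B ≈ 39.147.
The altitude from C has length 2·area/BA ≈ 9.1138.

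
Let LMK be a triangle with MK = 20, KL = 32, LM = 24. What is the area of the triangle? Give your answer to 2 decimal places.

area ≈ 239.70

Semiperimeter s = (20 + 32 + 24)/2 = 38.
Heron's formula: area = √(38·18·6·14) ≈ 239.7.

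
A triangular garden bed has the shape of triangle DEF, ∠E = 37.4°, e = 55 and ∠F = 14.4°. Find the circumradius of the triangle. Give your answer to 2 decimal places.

The third angle is ∠D = 180° − ∠E − ∠F = 128.20°.
Law of sines: d = e·sin D/sin E ≈ 71.162.
Law of sines: f = e·sin F/sin E ≈ 22.52.
Circumradius = e/(2 sin E) ≈ 45.277.

45.28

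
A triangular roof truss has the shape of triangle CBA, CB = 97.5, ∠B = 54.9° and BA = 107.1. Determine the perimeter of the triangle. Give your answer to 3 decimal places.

By the law of cosines, AC² = CB² + BA² − 2·CB·BA·cos B = 8968, so AC ≈ 94.699.
Semiperimeter s = (107.1+94.699+97.5)/2 = 149.65.
Perimeter = 107.1 + 94.699 + 97.5 = 299.3.

299.299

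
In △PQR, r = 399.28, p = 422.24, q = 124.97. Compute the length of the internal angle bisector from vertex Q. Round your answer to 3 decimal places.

By the law of cosines, cos Q = (r² + p² − q²) / (2·r·p) ≈ 0.95525, so ∠Q ≈ 17.21°.
The bisector from Q has length 2·r·p·cos(∠Q/2)/(r+p) ≈ 405.82.

405.821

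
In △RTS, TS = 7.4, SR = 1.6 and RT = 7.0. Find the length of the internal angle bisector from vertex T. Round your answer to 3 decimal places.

By the law of cosines, cos T = (RT² + TS² − SR²) / (2·RT·TS) ≈ 0.97683, so ∠T ≈ 12.36°.
The bisector from T has length 2·RT·TS·cos(∠T/2)/(RT+TS) ≈ 7.1527.

t_T ≈ 7.153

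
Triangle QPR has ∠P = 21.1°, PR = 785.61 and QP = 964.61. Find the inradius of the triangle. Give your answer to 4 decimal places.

r ≈ 128.9378

By the law of cosines, RQ² = QP² + PR² − 2·QP·PR·cos P = 1.3366e+05, so RQ ≈ 365.59.
Area = ½·QP·PR·sin P ≈ 1.364e+05.
Semiperimeter s = (785.61+365.59+964.61)/2 = 1057.9.
Inradius = area/s = 1.364e+05/1057.9 ≈ 128.94.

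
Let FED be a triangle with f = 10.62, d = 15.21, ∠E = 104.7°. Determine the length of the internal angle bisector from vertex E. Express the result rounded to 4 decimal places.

By the law of cosines, e² = d² + f² − 2·d·f·cos E = 426.11, so e ≈ 20.642.
The bisector from E has length 2·d·f·cos(∠E/2)/(d+f) ≈ 7.6398.

7.6398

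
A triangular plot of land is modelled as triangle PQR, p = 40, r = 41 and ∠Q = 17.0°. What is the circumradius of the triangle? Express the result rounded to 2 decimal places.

20.54

By the law of cosines, q² = r² + p² − 2·r·p·cos Q = 144.32, so q ≈ 12.013.
Area = ½·r·p·sin Q ≈ 239.74.
Circumradius = q/(2 sin Q) ≈ 20.545.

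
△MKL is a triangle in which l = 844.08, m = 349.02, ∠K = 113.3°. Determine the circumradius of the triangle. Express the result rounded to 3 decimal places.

By the law of cosines, k² = l² + m² − 2·l·m·cos K = 1.0673e+06, so k ≈ 1033.1.
Area = ½·l·m·sin K ≈ 1.3529e+05.
Circumradius = k/(2 sin K) ≈ 562.43.

R ≈ 562.429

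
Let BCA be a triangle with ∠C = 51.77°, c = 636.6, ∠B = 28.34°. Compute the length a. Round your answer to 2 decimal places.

The third angle is ∠A = 180° − ∠B − ∠C = 99.89°.
Law of sines: a = c·sin A/sin C ≈ 798.36.

798.36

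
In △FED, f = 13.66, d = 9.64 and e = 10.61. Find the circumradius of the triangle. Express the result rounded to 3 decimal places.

By the law of cosines, cos F = (e² + d² − f²) / (2·e·d) ≈ 0.09242, so ∠F ≈ 84.70°.
Circumradius = f/(2 sin F) ≈ 6.8594.

6.859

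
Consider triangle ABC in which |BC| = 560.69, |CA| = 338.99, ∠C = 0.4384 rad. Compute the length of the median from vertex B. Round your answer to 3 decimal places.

m_B ≈ 413.531

By the law of cosines, |AB|² = |BC|² + |CA|² − 2·|BC|·|CA|·cos C = 85100, so |AB| ≈ 291.72.
Median from B: ½√(2·|AB|² + 2·|BC|² − |CA|²) ≈ 413.53.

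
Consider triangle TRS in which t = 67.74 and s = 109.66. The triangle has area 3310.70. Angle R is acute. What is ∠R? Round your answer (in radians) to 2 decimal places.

From area = ½·s·t·sin R, we get sin R = 2·area/(s·t) ≈ 0.89137.
Taking the acute solution, ∠R ≈ 1.100 rad.

∠R ≈ 1.10 rad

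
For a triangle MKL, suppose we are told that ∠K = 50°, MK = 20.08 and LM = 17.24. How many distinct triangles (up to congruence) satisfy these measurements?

2

MK·sin K = 20.08·sin(50°) ≈ 15.38.
Since MK sin K < LM < MK (15.38 < 17.24 < 20.08), two triangles exist.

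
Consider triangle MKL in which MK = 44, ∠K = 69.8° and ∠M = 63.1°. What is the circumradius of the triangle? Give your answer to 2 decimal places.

30.03

The third angle is ∠L = 180° − ∠M − ∠K = 47.10°.
Law of sines: KL = MK·sin M/sin L ≈ 53.566.
Law of sines: LM = MK·sin K/sin L ≈ 56.37.
Circumradius = MK/(2 sin L) ≈ 30.032.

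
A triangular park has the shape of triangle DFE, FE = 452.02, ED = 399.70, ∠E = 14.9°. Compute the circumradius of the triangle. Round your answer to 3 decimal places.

237.257

By the law of cosines, DF² = FE² + ED² − 2·FE·ED·cos E = 14887, so DF ≈ 122.01.
Area = ½·FE·ED·sin E ≈ 23228.
Circumradius = DF/(2 sin E) ≈ 237.26.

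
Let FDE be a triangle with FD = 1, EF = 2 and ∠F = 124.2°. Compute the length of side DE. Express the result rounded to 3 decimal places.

2.692

By the law of cosines, DE² = EF² + FD² − 2·EF·FD·cos F = 7.2483, so DE ≈ 2.6923.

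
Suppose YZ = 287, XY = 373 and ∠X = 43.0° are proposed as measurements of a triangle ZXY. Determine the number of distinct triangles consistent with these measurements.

XY·sin X = 373·sin(43.0°) ≈ 254.4.
Since XY sin X < YZ < XY (254.4 < 287 < 373), two triangles exist.

2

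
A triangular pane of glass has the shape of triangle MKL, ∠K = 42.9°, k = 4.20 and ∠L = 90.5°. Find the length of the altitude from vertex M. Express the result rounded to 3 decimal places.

h_M ≈ 4.200

The third angle is ∠M = 180° − ∠K − ∠L = 46.60°.
Law of sines: m = k·sin M/sin K ≈ 4.4829.
Law of sines: l = k·sin L/sin K ≈ 6.1697.
Area = ½·k·m·sin L ≈ 9.4138.
The altitude from M has length 2·area/m ≈ 4.1998.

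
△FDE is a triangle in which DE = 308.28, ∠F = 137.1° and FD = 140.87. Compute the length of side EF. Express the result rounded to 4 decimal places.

189.7931

Law of sines: sin E = FD·sin F/DE ≈ 0.31106.
Since DE ≥ FD, only the acute value applies: ∠E ≈ 18.12°.
Then ∠D = 180° − ∠F − ∠E ≈ 24.78°.
Law of sines gives EF = DE·sin D/sin F ≈ 189.79.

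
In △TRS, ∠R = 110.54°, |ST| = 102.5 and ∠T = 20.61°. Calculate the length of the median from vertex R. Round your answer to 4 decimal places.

38.8888

The third angle is ∠S = 180° − ∠T − ∠R = 48.85°.
Law of sines: |RS| = |ST|·sin T/sin R ≈ 38.53.
Law of sines: |TR| = |ST|·sin S/sin R ≈ 82.421.
Median from R: ½√(2·|TR|² + 2·|RS|² − |ST|²) ≈ 38.889.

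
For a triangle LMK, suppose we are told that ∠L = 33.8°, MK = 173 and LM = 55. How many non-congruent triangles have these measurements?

LM·sin L = 55·sin(33.8°) ≈ 30.6.
Since MK ≥ LM, exactly one triangle exists.

1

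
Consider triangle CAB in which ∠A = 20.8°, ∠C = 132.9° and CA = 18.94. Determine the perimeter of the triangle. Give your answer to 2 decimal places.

perimeter ≈ 65.43

The third angle is ∠B = 180° − ∠C − ∠A = 26.30°.
Law of sines: AB = CA·sin C/sin B ≈ 31.314.
Law of sines: BC = CA·sin A/sin B ≈ 15.18.
Semiperimeter s = (31.314+15.18+18.94)/2 = 32.717.
Perimeter = 31.314 + 15.18 + 18.94 = 65.434.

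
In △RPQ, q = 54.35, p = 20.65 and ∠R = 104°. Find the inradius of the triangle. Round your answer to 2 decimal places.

By the law of cosines, r² = p² + q² − 2·p·q·cos R = 3923.4, so r ≈ 62.637.
Area = ½·p·q·sin R ≈ 544.49.
Semiperimeter s = (62.637+20.65+54.35)/2 = 68.818.
Inradius = area/s = 544.49/68.818 ≈ 7.912.

7.91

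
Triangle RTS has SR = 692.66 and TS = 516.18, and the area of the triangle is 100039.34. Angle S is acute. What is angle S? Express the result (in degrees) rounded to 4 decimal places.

34.0283

From area = ½·TS·SR·sin S, we get sin S = 2·area/(TS·SR) ≈ 0.55960.
Taking the acute solution, ∠S ≈ 34.03°.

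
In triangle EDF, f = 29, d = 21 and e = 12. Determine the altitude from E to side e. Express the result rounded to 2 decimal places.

Semiperimeter s = (12 + 21 + 29)/2 = 31.
Heron's formula: area = √(31·19·10·2) ≈ 108.54.
The altitude from E has length 2·area/e ≈ 18.089.

18.09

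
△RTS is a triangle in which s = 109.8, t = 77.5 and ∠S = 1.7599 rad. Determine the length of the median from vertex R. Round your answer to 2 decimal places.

Law of sines: sin T = t·sin S/s ≈ 0.69325.
Since s ≥ t, only the acute value applies: ∠T ≈ 0.7660 rad.
Then ∠R = π − ∠S − ∠T ≈ 0.6157 rad.
Law of sines gives r = s·sin R/sin S ≈ 64.565.
Median from R: ½√(2·t² + 2·s² − r²) ≈ 89.381.

89.38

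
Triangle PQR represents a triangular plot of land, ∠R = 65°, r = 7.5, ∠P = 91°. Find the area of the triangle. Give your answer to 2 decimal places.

The third angle is ∠Q = 180° − ∠R − ∠P = 24.00°.
Law of sines: p = r·sin P/sin R ≈ 8.2741.
Law of sines: q = r·sin Q/sin R ≈ 3.3659.
Area = ½·r·p·sin Q ≈ 12.62.

area ≈ 12.62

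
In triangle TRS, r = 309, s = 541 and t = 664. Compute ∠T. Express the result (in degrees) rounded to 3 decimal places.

99.075

By the law of cosines, cos T = (r² + s² − t²) / (2·r·s) ≈ -0.15773, so ∠T ≈ 99.07°.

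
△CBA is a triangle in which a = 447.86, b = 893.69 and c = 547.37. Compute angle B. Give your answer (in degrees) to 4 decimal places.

By the law of cosines, cos B = (a² + c² − b²) / (2·a·c) ≈ -0.60880, so ∠B ≈ 127.50°.

∠B ≈ 127.5029°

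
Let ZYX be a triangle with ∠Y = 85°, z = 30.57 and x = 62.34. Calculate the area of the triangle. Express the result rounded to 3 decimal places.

949.241

Area = ½·x·z·sin Y ≈ 949.24.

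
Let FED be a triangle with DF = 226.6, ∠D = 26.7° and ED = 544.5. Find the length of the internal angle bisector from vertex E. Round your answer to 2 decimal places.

426.67

By the law of cosines, FE² = ED² + DF² − 2·ED·DF·cos D = 1.2737e+05, so FE ≈ 356.89.
Law of cosines again: cos E = (FE² + ED² − DF²)/(2·FE·ED) ≈ 0.95844, so ∠E ≈ 16.58°.
The bisector from E has length 2·FE·ED·cos(∠E/2)/(FE+ED) ≈ 426.67.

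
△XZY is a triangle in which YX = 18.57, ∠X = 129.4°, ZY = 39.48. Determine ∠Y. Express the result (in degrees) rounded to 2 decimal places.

∠Y ≈ 29.29°

Law of sines: sin Z = YX·sin X/ZY ≈ 0.36347.
Since ZY ≥ YX, only the acute value applies: ∠Z ≈ 21.31°.
Then ∠Y = 180° − ∠X − ∠Z ≈ 29.29°.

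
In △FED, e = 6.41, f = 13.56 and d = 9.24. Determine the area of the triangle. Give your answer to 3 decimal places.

Semiperimeter s = (13.56 + 6.41 + 9.24)/2 = 14.605.
Heron's formula: area = √(14.605·1.045·8.195·5.365) ≈ 25.904.

25.904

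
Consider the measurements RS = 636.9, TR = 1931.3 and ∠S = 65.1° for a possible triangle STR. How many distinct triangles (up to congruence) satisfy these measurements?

RS·sin S = 636.9·sin(65.1°) ≈ 577.7.
Since TR ≥ RS, exactly one triangle exists.

1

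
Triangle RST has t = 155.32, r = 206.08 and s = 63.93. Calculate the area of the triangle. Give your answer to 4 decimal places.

Semiperimeter p = (206.08 + 63.93 + 155.32)/2 = 212.66.
Heron's formula: area = √(212.66·6.585·148.73·57.345) ≈ 3456.1.

area ≈ 3456.0520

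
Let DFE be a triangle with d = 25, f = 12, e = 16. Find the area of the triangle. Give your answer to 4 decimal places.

area ≈ 77.7942

Semiperimeter s = (25 + 12 + 16)/2 = 26.5.
Heron's formula: area = √(26.5·1.5·14.5·10.5) ≈ 77.794.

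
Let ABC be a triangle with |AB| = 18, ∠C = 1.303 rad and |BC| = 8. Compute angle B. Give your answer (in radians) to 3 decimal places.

∠B ≈ 1.396 rad

Law of sines: sin A = |BC|·sin C/|AB| ≈ 0.42860.
Since |AB| ≥ |BC|, only the acute value applies: ∠A ≈ 0.443 rad.
Then ∠B = π − ∠C − ∠A ≈ 1.396 rad.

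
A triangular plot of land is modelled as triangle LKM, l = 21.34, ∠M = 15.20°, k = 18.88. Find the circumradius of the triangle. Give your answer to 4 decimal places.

By the law of cosines, m² = l² + k² − 2·l·k·cos M = 34.241, so m ≈ 5.8516.
Area = ½·l·k·sin M ≈ 52.818.
Circumradius = m/(2 sin M) ≈ 11.159.

R ≈ 11.1591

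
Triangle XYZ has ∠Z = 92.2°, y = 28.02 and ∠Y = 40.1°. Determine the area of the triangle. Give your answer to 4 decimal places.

The third angle is ∠X = 180° − ∠Y − ∠Z = 47.70°.
Law of sines: x = y·sin X/sin Y ≈ 32.175.
Law of sines: z = y·sin Z/sin Y ≈ 43.469.
Area = ½·y·x·sin Z ≈ 450.43.

area ≈ 450.4348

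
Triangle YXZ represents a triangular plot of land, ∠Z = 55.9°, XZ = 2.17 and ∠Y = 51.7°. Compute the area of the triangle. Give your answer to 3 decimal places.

The third angle is ∠X = 180° − ∠Z − ∠Y = 72.40°.
Law of sines: ZY = XZ·sin X/sin Y ≈ 2.6357.
Law of sines: YX = XZ·sin Z/sin Y ≈ 2.2897.
Area = ½·XZ·ZY·sin Z ≈ 2.368.

2.368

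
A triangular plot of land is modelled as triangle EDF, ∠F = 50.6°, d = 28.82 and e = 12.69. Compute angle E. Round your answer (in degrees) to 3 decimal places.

∠E ≈ 25.278°

By the law of cosines, f² = e² + d² − 2·e·d·cos F = 527.35, so f ≈ 22.964.
Law of cosines again: cos E = (d² + f² − e²)/(2·d·f) ≈ 0.90425, so ∠E ≈ 25.28°.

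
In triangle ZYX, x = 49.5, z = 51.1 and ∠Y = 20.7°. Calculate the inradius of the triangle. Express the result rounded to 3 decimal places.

By the law of cosines, y² = x² + z² − 2·x·z·cos Y = 329.14, so y ≈ 18.142.
Area = ½·x·z·sin Y ≈ 447.05.
Semiperimeter s = (51.1+18.142+49.5)/2 = 59.371.
Inradius = area/s = 447.05/59.371 ≈ 7.5297.

7.530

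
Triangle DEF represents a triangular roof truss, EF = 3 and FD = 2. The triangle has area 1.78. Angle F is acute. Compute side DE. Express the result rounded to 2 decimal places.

1.83

From area = ½·EF·FD·sin F, we get sin F = 2·area/(EF·FD) ≈ 0.59333.
Taking the acute solution, ∠F ≈ 36.39°.
Law of cosines then gives DE ≈ 1.8277.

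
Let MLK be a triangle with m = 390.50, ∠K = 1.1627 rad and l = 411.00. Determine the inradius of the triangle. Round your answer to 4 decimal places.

r ≈ 118.6133

By the law of cosines, k² = m² + l² − 2·m·l·cos K = 1.9402e+05, so k ≈ 440.48.
Area = ½·m·l·sin K ≈ 73658.
Semiperimeter s = (390.5+411+440.48)/2 = 620.99.
Inradius = area/s = 73658/620.99 ≈ 118.61.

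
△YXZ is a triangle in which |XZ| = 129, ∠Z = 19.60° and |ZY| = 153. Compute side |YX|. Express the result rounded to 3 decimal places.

53.509

By the law of cosines, |YX|² = |XZ|² + |ZY|² − 2·|XZ|·|ZY|·cos Z = 2863.2, so |YX| ≈ 53.509.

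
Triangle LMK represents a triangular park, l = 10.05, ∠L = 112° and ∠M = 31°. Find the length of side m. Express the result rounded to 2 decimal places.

5.58

The third angle is ∠K = 180° − ∠L − ∠M = 37.00°.
Law of sines: m = l·sin M/sin L ≈ 5.5826.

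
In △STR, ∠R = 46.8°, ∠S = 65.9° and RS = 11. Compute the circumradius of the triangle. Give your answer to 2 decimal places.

The third angle is ∠T = 180° − ∠R − ∠S = 67.30°.
Law of sines: TR = RS·sin S/sin T ≈ 10.884.
Law of sines: ST = RS·sin R/sin T ≈ 8.6919.
Circumradius = RS/(2 sin T) ≈ 5.9618.

5.96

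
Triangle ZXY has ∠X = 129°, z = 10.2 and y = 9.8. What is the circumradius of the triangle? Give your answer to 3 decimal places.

By the law of cosines, x² = y² + z² − 2·y·z·cos X = 325.89, so x ≈ 18.053.
Area = ½·y·z·sin X ≈ 38.842.
Circumradius = x/(2 sin X) ≈ 11.615.

11.615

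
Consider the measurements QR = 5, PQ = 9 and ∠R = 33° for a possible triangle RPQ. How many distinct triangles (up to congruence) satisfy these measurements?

QR·sin R = 5·sin(33°) ≈ 2.723.
Since PQ ≥ QR, exactly one triangle exists.

1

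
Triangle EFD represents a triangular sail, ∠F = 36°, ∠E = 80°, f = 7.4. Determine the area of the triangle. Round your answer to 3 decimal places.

The third angle is ∠D = 180° − ∠E − ∠F = 64.00°.
Law of sines: e = f·sin E/sin F ≈ 12.398.
Law of sines: d = f·sin D/sin F ≈ 11.315.
Area = ½·f·e·sin D ≈ 41.231.

41.231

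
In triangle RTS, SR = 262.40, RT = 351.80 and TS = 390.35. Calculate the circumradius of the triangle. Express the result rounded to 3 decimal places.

199.984

By the law of cosines, cos R = (SR² + RT² − TS²) / (2·SR·RT) ≈ 0.21798, so ∠R ≈ 77.41°.
Circumradius = TS/(2 sin R) ≈ 199.98.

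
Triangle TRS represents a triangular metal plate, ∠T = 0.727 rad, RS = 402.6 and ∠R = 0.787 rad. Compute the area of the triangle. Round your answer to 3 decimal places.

86221.501

The third angle is ∠S = π − ∠T − ∠R = 1.628 rad.
Law of sines: ST = RS·sin R/sin T ≈ 429.02.
Law of sines: TR = RS·sin S/sin T ≈ 604.77.
Area = ½·RS·ST·sin S ≈ 86222.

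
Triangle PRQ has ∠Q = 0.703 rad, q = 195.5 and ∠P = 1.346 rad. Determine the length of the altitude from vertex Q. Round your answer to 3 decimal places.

261.717

The third angle is ∠R = π − ∠Q − ∠P = 1.093 rad.
Law of sines: p = q·sin P/sin Q ≈ 294.78.
Law of sines: r = q·sin R/sin Q ≈ 268.47.
Area = ½·q·p·sin R ≈ 25583.
The altitude from Q has length 2·area/q ≈ 261.72.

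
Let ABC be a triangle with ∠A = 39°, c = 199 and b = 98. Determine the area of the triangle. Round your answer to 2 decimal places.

Area = ½·b·c·sin A ≈ 6136.5.

6136.50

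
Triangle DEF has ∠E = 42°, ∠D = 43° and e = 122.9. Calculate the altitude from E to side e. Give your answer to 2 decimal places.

The third angle is ∠F = 180° − ∠D − ∠E = 95.00°.
Law of sines: d = e·sin D/sin E ≈ 125.26.
Law of sines: f = e·sin F/sin E ≈ 182.97.
Area = ½·e·d·sin F ≈ 7668.1.
The altitude from E has length 2·area/e ≈ 124.79.

124.79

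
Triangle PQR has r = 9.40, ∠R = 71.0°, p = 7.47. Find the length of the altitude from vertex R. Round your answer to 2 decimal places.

h_R ≈ 6.49

Law of sines: sin P = p·sin R/r ≈ 0.75139.
Since r ≥ p, only the acute value applies: ∠P ≈ 48.71°.
Then ∠Q = 180° − ∠R − ∠P ≈ 60.29°.
Law of sines gives q = r·sin Q/sin R ≈ 8.6347.
Area = ½·r·p·sin Q ≈ 30.494.
The altitude from R has length 2·area/r ≈ 6.488.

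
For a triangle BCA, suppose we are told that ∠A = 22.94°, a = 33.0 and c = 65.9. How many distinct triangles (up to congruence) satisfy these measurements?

c·sin A = 65.9·sin(22.94°) ≈ 25.69.
Since c sin A < a < c (25.69 < 33.0 < 65.9), two triangles exist.

2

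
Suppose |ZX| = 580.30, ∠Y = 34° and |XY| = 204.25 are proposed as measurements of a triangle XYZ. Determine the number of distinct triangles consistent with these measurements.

|XY|·sin Y = 204.25·sin(34°) ≈ 114.2.
Since |ZX| ≥ |XY|, exactly one triangle exists.

1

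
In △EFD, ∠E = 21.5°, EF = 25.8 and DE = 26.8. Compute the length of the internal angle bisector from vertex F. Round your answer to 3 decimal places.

By the law of cosines, FD² = DE² + EF² − 2·DE·EF·cos E = 97.224, so FD ≈ 9.8602.
Law of cosines again: cos F = (EF² + FD² − DE²)/(2·EF·FD) ≈ 0.08771, so ∠F ≈ 84.97°.
The bisector from F has length 2·EF·FD·cos(∠F/2)/(EF+FD) ≈ 10.522.

10.522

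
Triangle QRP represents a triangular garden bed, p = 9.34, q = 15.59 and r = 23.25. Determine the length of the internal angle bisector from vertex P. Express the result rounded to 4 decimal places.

18.4799

By the law of cosines, cos P = (q² + r² − p²) / (2·q·r) ≈ 0.96060, so ∠P ≈ 16.14°.
The bisector from P has length 2·q·r·cos(∠P/2)/(q+r) ≈ 18.48.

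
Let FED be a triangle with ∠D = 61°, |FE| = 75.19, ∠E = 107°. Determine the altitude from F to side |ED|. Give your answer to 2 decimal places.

h_F ≈ 71.90

The third angle is ∠F = 180° − ∠E − ∠D = 12.00°.
Law of sines: |ED| = |FE|·sin F/sin D ≈ 17.874.
Law of sines: |DF| = |FE|·sin E/sin D ≈ 82.212.
Area = ½·|FE|·|ED|·sin E ≈ 642.61.
The altitude from F has length 2·area/|ED| ≈ 71.905.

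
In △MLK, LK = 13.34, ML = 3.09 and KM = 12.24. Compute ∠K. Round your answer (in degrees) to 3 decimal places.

12.975

By the law of cosines, cos K = (LK² + KM² − ML²) / (2·LK·KM) ≈ 0.97447, so ∠K ≈ 12.98°.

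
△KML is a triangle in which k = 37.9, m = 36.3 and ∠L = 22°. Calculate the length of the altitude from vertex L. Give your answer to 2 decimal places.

By the law of cosines, l² = k² + m² − 2·k·m·cos L = 202.92, so l ≈ 14.245.
Area = ½·k·m·sin L ≈ 257.69.
The altitude from L has length 2·area/l ≈ 36.179.

h_L ≈ 36.18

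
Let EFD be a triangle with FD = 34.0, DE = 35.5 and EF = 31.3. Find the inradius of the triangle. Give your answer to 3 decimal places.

Semiperimeter s = (34 + 35.5 + 31.3)/2 = 50.4.
Heron's formula: area = √(50.4·16.4·14.9·19.1) ≈ 485.01.
Inradius = area/s = 485.01/50.4 ≈ 9.6231.

9.623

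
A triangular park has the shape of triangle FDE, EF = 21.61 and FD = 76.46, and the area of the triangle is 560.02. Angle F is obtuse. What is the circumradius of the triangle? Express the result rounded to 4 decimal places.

From area = ½·EF·FD·sin F, we get sin F = 2·area/(EF·FD) ≈ 0.67787.
Taking the obtuse solution, ∠F ≈ 137.32°.
Law of cosines then gives DE ≈ 93.502.
Circumradius = DE/(2 sin F) ≈ 68.968.

R ≈ 68.9678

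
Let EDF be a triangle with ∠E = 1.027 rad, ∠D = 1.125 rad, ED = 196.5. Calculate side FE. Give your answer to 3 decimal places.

The third angle is ∠F = π − ∠E − ∠D = 0.990 rad.
Law of sines: FE = ED·sin D/sin F ≈ 212.13.

212.126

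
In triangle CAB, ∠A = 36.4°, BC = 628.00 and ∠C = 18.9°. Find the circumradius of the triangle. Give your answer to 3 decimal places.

529.137

The third angle is ∠B = 180° − ∠C − ∠A = 124.70°.
Law of sines: AB = BC·sin C/sin A ≈ 342.79.
Law of sines: CA = BC·sin B/sin A ≈ 870.05.
Circumradius = BC/(2 sin A) ≈ 529.14.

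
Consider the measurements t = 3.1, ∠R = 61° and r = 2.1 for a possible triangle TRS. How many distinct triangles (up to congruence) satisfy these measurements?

0

t·sin R = 3.1·sin(61°) ≈ 2.711.
Since r = 2.1 < 2.711 = t sin R, no triangle exists.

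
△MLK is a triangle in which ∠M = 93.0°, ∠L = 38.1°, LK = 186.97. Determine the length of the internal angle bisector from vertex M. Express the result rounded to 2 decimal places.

The third angle is ∠K = 180° − ∠M − ∠L = 48.90°.
Law of sines: KM = LK·sin L/sin M ≈ 115.53.
Law of sines: ML = LK·sin K/sin M ≈ 141.09.
The bisector from M has length 2·KM·ML·cos(∠M/2)/(KM+ML) ≈ 87.444.

87.44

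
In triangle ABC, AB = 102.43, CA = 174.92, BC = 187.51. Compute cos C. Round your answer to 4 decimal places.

cos C ≈ 0.8425

By the law of cosines, cos C = (BC² + CA² − AB²) / (2·BC·CA) ≈ 0.84248, so ∠C ≈ 32.60°.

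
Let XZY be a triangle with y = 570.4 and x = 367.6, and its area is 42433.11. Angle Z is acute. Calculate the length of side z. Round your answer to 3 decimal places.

From area = ½·y·x·sin Z, we get sin Z = 2·area/(y·x) ≈ 0.40474.
Taking the acute solution, ∠Z ≈ 0.417 rad.
Law of cosines then gives z ≈ 277.51.

277.511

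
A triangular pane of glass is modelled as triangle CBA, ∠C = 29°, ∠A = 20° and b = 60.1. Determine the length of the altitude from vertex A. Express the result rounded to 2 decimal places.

29.14

The third angle is ∠B = 180° − ∠A − ∠C = 131.00°.
Law of sines: c = b·sin C/sin B ≈ 38.607.
Law of sines: a = b·sin A/sin B ≈ 27.236.
Area = ½·b·c·sin A ≈ 396.79.
The altitude from A has length 2·area/a ≈ 29.137.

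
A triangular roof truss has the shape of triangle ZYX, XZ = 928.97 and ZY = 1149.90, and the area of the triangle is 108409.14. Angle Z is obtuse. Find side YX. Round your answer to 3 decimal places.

From area = ½·XZ·ZY·sin Z, we get sin Z = 2·area/(XZ·ZY) ≈ 0.20297.
Taking the obtuse solution, ∠Z ≈ 168.29°.
Law of cosines then gives YX ≈ 2068.1.

2068.146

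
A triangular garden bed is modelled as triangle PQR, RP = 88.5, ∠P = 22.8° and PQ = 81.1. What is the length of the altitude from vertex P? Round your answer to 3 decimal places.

By the law of cosines, QR² = RP² + PQ² − 2·RP·PQ·cos P = 1176.4, so QR ≈ 34.299.
Area = ½·RP·PQ·sin P ≈ 1390.7.
The altitude from P has length 2·area/QR ≈ 81.092.

h_P ≈ 81.092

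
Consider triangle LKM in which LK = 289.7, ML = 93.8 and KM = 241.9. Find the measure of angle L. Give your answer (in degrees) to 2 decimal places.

50.99

By the law of cosines, cos L = (ML² + LK² − KM²) / (2·ML·LK) ≈ 0.62945, so ∠L ≈ 50.99°.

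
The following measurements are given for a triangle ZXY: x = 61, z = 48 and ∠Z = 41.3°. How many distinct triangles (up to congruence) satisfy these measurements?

2

x·sin Z = 61·sin(41.3°) ≈ 40.26.
Since x sin Z < z < x (40.26 < 48 < 61), two triangles exist.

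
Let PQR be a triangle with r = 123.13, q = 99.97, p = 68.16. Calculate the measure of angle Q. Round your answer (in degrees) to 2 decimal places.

∠Q ≈ 54.22°

By the law of cosines, cos Q = (r² + p² − q²) / (2·r·p) ≈ 0.58461, so ∠Q ≈ 54.22°.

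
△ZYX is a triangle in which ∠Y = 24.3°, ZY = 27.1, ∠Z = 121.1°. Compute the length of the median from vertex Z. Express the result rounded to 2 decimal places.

The third angle is ∠X = 180° − ∠Z − ∠Y = 34.60°.
Law of sines: YX = ZY·sin Z/sin X ≈ 40.865.
Law of sines: XZ = ZY·sin Y/sin X ≈ 19.639.
Median from Z: ½√(2·XZ² + 2·ZY² − YX²) ≈ 11.94.

11.94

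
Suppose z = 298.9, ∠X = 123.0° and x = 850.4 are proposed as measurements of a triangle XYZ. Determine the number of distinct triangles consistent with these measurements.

1

z·sin X = 298.9·sin(123.0°) ≈ 250.7.
Since ∠X is not acute, a triangle exists only if x > z; here x > z, so there is exactly one triangle.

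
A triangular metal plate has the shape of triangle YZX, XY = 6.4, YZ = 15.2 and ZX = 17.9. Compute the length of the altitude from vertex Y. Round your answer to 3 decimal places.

5.264

Semiperimeter s = (17.9 + 6.4 + 15.2)/2 = 19.75.
Heron's formula: area = √(19.75·1.85·13.35·4.55) ≈ 47.11.
The altitude from Y has length 2·area/ZX ≈ 5.2637.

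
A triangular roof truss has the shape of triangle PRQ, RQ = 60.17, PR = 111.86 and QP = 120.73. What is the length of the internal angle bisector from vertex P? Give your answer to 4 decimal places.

t_P ≈ 112.2545

By the law of cosines, cos P = (QP² + PR² − RQ²) / (2·QP·PR) ≈ 0.86887, so ∠P ≈ 29.67°.
The bisector from P has length 2·QP·PR·cos(∠P/2)/(QP+PR) ≈ 112.25.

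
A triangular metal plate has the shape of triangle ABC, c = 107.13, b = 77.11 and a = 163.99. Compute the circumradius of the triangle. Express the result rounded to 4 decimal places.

100.0640

By the law of cosines, cos A = (b² + c² − a²) / (2·b·c) ≈ -0.57319, so ∠A ≈ 124.97°.
Circumradius = a/(2 sin A) ≈ 100.06.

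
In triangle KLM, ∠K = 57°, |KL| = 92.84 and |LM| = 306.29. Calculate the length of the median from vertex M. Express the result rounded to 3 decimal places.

323.859

Law of sines: sin M = |KL|·sin K/|LM| ≈ 0.25421.
Since |LM| ≥ |KL|, only the acute value applies: ∠M ≈ 14.73°.
Then ∠L = 180° − ∠K − ∠M ≈ 108.27°.
Law of sines gives |MK| = |LM|·sin L/sin K ≈ 346.79.
Median from M: ½√(2·|LM|² + 2·|MK|² − |KL|²) ≈ 323.86.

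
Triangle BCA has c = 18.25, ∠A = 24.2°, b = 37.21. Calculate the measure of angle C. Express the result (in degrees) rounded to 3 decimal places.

∠C ≈ 19.991°

By the law of cosines, a² = b² + c² − 2·b·c·cos A = 478.84, so a ≈ 21.882.
Law of cosines again: cos C = (a² + b² − c²)/(2·a·b) ≈ 0.93974, so ∠C ≈ 19.99°.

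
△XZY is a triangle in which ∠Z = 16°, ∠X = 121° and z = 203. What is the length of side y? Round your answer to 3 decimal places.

The third angle is ∠Y = 180° − ∠X − ∠Z = 43.00°.
Law of sines: y = z·sin Y/sin Z ≈ 502.27.

502.275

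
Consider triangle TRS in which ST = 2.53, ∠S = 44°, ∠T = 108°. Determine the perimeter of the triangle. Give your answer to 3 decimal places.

The third angle is ∠R = 180° − ∠S − ∠T = 28.00°.
Law of sines: RS = ST·sin T/sin R ≈ 5.1253.
Law of sines: TR = ST·sin S/sin R ≈ 3.7435.
Semiperimeter s = (5.1253+2.53+3.7435)/2 = 5.6994.
Perimeter = 5.1253 + 2.53 + 3.7435 = 11.399.

11.399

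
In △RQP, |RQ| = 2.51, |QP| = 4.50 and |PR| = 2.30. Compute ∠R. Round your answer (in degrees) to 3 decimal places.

By the law of cosines, cos R = (|PR|² + |RQ|² − |QP|²) / (2·|PR|·|RQ|) ≈ -0.75003, so ∠R ≈ 138.59°.

138.593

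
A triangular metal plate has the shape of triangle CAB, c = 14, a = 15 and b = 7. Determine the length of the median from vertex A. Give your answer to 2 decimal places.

8.14

Median from A: ½√(2·b² + 2·c² − a²) ≈ 8.1394.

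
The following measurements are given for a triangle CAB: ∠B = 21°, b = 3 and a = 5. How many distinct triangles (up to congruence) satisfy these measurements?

2

a·sin B = 5·sin(21°) ≈ 1.792.
Since a sin B < b < a (1.792 < 3 < 5), two triangles exist.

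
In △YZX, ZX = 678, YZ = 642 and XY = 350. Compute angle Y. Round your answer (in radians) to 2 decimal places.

By the law of cosines, cos Y = (XY² + YZ² − ZX²) / (2·XY·YZ) ≈ 0.16684, so ∠Y ≈ 1.403 rad.

1.40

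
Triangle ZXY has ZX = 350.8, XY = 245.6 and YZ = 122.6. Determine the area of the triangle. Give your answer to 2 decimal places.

Semiperimeter s = (245.6 + 122.6 + 350.8)/2 = 359.5.
Heron's formula: area = √(359.5·113.9·236.9·8.7) ≈ 9186.6.

9186.57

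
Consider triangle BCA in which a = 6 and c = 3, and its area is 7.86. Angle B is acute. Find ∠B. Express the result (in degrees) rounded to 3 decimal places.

∠B ≈ 60.848°

From area = ½·c·a·sin B, we get sin B = 2·area/(c·a) ≈ 0.87333.
Taking the acute solution, ∠B ≈ 60.85°.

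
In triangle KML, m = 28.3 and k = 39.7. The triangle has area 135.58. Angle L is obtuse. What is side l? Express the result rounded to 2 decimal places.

67.51

From area = ½·k·m·sin L, we get sin L = 2·area/(k·m) ≈ 0.24135.
Taking the obtuse solution, ∠L ≈ 2.898 rad.
Law of cosines then gives l ≈ 67.51.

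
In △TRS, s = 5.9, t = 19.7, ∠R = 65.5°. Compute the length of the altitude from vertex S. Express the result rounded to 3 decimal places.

By the law of cosines, r² = s² + t² − 2·s·t·cos R = 326.5, so r ≈ 18.069.
Area = ½·s·t·sin R ≈ 52.882.
The altitude from S has length 2·area/s ≈ 17.926.

h_S ≈ 17.926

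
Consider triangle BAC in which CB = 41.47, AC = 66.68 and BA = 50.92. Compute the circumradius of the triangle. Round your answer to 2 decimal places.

By the law of cosines, cos B = (CB² + BA² − AC²) / (2·CB·BA) ≈ -0.03164, so ∠B ≈ 91.81°.
Circumradius = AC/(2 sin B) ≈ 33.357.

33.36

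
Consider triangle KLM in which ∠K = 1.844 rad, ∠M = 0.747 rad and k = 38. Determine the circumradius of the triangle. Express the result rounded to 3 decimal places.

The third angle is ∠L = π − ∠M − ∠K = 0.551 rad.
Law of sines: l = k·sin L/sin K ≈ 20.647.
Law of sines: m = k·sin M/sin K ≈ 26.813.
Circumradius = k/(2 sin K) ≈ 19.732.

R ≈ 19.732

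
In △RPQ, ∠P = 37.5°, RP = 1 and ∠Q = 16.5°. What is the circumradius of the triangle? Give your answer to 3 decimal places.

The third angle is ∠R = 180° − ∠P − ∠Q = 126.00°.
Law of sines: PQ = RP·sin R/sin Q ≈ 2.8485.
Law of sines: QR = RP·sin P/sin Q ≈ 2.1434.
Circumradius = RP/(2 sin Q) ≈ 1.7605.

1.760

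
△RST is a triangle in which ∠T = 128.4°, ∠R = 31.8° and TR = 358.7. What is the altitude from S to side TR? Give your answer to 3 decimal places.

437.309

The third angle is ∠S = 180° − ∠T − ∠R = 19.80°.
Law of sines: ST = TR·sin R/sin S ≈ 558.01.
Law of sines: RS = TR·sin T/sin S ≈ 829.88.
Area = ½·TR·ST·sin T ≈ 78431.
The altitude from S has length 2·area/TR ≈ 437.31.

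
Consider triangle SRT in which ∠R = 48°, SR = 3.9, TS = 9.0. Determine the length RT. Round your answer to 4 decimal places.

11.1302

Law of sines: sin T = SR·sin R/TS ≈ 0.32203.
Since TS ≥ SR, only the acute value applies: ∠T ≈ 18.79°.
Then ∠S = 180° − ∠R − ∠T ≈ 113.21°.
Law of sines gives RT = TS·sin S/sin R ≈ 11.13.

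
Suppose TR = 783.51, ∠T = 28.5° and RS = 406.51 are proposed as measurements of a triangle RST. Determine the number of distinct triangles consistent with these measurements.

2

TR·sin T = 783.51·sin(28.5°) ≈ 373.9.
Since TR sin T < RS < TR (373.9 < 406.51 < 783.51), two triangles exist.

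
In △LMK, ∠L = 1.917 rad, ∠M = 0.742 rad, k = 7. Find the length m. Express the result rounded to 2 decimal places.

The third angle is ∠K = π − ∠L − ∠M = 0.483 rad.
Law of sines: m = k·sin M/sin K ≈ 10.193.

10.19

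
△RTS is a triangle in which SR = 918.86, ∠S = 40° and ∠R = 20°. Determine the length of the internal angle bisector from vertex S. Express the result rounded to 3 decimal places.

The third angle is ∠T = 180° − ∠S − ∠R = 120.00°.
Law of sines: TS = SR·sin R/sin T ≈ 362.89.
Law of sines: RT = SR·sin S/sin T ≈ 682.
The bisector from S has length 2·TS·SR·cos(∠S/2)/(TS+SR) ≈ 488.92.

488.915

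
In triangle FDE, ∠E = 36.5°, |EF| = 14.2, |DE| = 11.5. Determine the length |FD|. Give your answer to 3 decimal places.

8.447

By the law of cosines, |FD|² = |DE|² + |EF|² − 2·|DE|·|EF|·cos E = 71.35, so |FD| ≈ 8.4469.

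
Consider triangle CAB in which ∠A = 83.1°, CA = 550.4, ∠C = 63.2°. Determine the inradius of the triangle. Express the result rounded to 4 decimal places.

r ≈ 199.8703

The third angle is ∠B = 180° − ∠C − ∠A = 33.70°.
Law of sines: AB = CA·sin C/sin B ≈ 885.44.
Law of sines: BC = CA·sin A/sin B ≈ 984.81.
Area = ½·CA·AB·sin A ≈ 2.4191e+05.
Semiperimeter s = (885.44+984.81+550.4)/2 = 1210.3.
Inradius = area/s = 2.4191e+05/1210.3 ≈ 199.87.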